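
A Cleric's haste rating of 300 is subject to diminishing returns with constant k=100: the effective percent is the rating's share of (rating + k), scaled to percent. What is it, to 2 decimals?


effective% = rating / (rating + k) * 100
= 300 / (300 + 100) * 100
= 300 / 400 * 100
= 0.75 * 100
= 75.00%

75.00%


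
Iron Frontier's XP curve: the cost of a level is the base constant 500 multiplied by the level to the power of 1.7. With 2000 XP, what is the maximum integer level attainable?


XP = 500 * level^1.7, so level = (XP / 500)^(1/1.7)
= (2000 / 500)^(1/1.7)
= 4.0^0.5882
= 2.2602
Floor: level = 2

level 2


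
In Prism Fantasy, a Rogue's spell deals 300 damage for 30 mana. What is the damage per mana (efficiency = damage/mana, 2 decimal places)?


Efficiency = damage / mana
= 300 / 30
= 10.00

10.00 dmg/mana


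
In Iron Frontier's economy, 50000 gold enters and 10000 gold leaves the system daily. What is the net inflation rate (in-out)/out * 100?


Net gold = 50000 - 10000 = 40000
Inflation rate = net / sunk * 100 = 40000 / 10000 * 100
= 4.0 * 100
= 400.00%

400.00%


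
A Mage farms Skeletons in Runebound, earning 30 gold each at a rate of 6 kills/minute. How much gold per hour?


Gold per minute = 30 * 6 = 180
Gold per hour = 180 * 60 = 10800

10800 gold/hour


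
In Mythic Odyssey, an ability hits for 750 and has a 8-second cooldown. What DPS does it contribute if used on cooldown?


DPS = damage / cooldown
= 750 / 8
= 93.75

93.75 DPS


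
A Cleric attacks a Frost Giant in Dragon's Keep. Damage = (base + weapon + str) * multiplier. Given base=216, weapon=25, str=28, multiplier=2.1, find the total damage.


Sum base + weapon + str = 216 + 25 + 28 = 269
Multiply by 2.1:
269 * 2.1 = 564.9

564.9 damage


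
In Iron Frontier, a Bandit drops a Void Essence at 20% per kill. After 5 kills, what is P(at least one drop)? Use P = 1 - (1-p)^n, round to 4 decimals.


P(at least one) = 1 - P(none) = 1 - (1-p)^n
p = 20/100 = 0.2
1 - p = 0.8
(1 - p)^5 = 0.8^5 = 0.327680
P(at least one) = 1 - 0.327680 = 0.6723

0.6723


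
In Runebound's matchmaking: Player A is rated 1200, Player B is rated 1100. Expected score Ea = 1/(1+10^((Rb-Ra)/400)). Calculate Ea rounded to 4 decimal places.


Elo expected score: Ea = 1/(1 + 10^((Rb-Ra)/400))
Rb - Ra = 1100 - 1200 = -100
(Rb-Ra)/400 = -100/400 = -0.25
10^-0.25 = 0.562341
Ea = 1/(1 + 0.562341) = 1/1.562341 = 0.6401

0.6401


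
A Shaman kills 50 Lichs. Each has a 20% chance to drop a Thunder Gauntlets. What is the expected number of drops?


Expected drops = kills * (drop_rate / 100)
= 50 * (20 / 100)
= 50 * 0.2
= 10.0

10.0 drops


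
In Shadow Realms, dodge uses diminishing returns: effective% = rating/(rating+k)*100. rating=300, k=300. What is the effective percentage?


effective% = rating / (rating + k) * 100
= 300 / (300 + 300) * 100
= 300 / 600 * 100
= 0.5 * 100
= 50.00%

50.00%


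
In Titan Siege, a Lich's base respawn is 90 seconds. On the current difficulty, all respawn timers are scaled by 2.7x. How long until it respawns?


Respawn time = base * multiplier
= 90 * 2.7
= 243.0 seconds

243.0 seconds


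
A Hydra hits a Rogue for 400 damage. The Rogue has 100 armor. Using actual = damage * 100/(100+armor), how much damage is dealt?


actual = 400 * 100 / (100 + 100)
= 400 * 100 / 200
= 40000 / 200
= 200.00

200.00 damage


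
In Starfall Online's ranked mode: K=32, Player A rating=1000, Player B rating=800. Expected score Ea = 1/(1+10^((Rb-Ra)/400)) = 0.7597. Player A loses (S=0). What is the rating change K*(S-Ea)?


Elo update: delta = K * (S - Ea), where S = 0 (loses)
S - Ea = 0 - 0.7597 = -0.7597
Rating change = 32 * -0.7597
= -24.31

-24.31 rating points


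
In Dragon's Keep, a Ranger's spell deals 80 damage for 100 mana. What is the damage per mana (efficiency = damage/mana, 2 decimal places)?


Efficiency = damage / mana
= 80 / 100
= 0.80

0.80 dmg/mana


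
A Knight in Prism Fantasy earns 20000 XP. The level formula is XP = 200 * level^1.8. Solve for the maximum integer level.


XP = 200 * level^1.8, so level = (XP / 200)^(1/1.8)
= (20000 / 200)^(1/1.8)
= 100.0^0.5556
= 12.9155
Floor: level = 12

level 12


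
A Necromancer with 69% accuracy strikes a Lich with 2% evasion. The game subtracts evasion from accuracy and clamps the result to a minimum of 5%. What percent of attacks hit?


accuracy - evasion = 69 - 2 = 67
Apply floor: max(67, 5) = 67
Hit chance = 67%

67%


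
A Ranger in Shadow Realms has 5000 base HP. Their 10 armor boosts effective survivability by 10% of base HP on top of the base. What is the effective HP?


EHP = 5000 * (1 + 10/100)
= 5000 * (1 + 0.1)
= 5000 * 1.1
= 5500.0

5500.0 EHP


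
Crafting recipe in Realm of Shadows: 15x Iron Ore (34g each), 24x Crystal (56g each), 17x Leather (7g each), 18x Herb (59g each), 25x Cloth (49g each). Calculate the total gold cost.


Cost breakdown:
  Iron Ore: 15 * 34 = 510
  Crystal: 24 * 56 = 1344
  Leather: 17 * 7 = 119
  Herb: 18 * 59 = 1062
  Cloth: 25 * 49 = 1225
Total = 510 + 1344 + 119 + 1062 + 1225 = 4260

4260 gold


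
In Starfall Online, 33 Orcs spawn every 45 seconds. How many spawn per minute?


Spawns per minute = count * (60 / interval)
= 33 * (60 / 45)
= 33 * 1.3333
= 44.0

44.0 per minute


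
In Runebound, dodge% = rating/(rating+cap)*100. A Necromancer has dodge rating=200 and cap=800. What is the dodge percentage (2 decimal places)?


dodge% = 200 / (200 + 800) * 100
= 200 / 1000 * 100
= 0.2 * 100
= 20.00%

20.00%


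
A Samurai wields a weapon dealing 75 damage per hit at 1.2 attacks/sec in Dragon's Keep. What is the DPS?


DPS = damage * attack_speed
= 75 * 1.2
= 90.0

90.0 DPS


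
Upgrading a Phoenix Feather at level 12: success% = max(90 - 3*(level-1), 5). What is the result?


raw_rate = 90 - 3 * (12 - 1)
= 90 - 3 * 11
= 90 - 33
= 57
Apply floor: max(57, 5) = 57%

57%


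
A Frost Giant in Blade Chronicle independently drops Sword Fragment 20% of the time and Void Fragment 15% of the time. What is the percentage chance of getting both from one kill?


For independent events, P(both) = P(A) * P(B)
= 20% * 15%
= 300 / 100 %
= 3.0%

3.0%


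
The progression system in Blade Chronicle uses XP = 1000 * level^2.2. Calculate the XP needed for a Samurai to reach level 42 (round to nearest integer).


XP = 1000 * level^2.2
Substitute level = 42:
XP = 1000 * 42^2.2
= 1000 * 3725.1901
= 3725190

3725190 XP


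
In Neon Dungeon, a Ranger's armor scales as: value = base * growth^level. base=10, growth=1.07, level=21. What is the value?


value = base * growth^level
= 10 * 1.07^21
= 10 * 4.140562
= 41.41

41.41 armor


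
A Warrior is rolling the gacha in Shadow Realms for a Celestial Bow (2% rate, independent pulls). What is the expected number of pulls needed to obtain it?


Expected pulls for a geometric distribution = 1/p = 100 / rate%
= 100 / 2
= 50.0

50.0 pulls


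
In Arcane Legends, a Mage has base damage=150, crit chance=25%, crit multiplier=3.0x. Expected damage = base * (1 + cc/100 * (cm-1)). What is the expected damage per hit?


E[dmg] = base * (1 + crit_chance * (crit_mult - 1))
cc as decimal = 25/100 = 0.25
cm - 1 = 3.0 - 1 = 2.0
Bonus factor = 0.25 * 2.0 = 0.5
Total multiplier = 1 + 0.5 = 1.5
Expected damage = 150 * 1.5 = 225.00

225.00 damage


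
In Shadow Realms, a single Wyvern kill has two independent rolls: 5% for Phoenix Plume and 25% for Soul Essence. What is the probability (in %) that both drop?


For independent events, P(both) = P(A) * P(B)
= 5% * 25%
= 125 / 100 %
= 1.25%

1.25%


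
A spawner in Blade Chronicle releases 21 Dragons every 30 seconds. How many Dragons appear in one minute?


Spawns per minute = count * (60 / interval)
= 21 * (60 / 30)
= 21 * 2.0
= 42.0

42.0 per minute


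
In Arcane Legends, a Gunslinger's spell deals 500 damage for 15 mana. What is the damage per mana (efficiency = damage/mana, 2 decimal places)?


Efficiency = damage / mana
= 500 / 15
= 33.33

33.33 dmg/mana


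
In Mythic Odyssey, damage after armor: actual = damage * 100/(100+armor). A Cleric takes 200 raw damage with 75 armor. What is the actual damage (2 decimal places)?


actual = 200 * 100 / (100 + 75)
= 200 * 100 / 175
= 20000 / 175
= 114.29

114.29 damage


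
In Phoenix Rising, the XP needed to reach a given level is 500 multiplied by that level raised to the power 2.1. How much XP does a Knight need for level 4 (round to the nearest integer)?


XP = 500 * level^2.1
Substitute level = 4:
XP = 500 * 4^2.1
= 500 * 18.3792
= 9190

9190 XP


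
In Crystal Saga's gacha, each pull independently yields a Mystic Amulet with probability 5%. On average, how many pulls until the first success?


Expected pulls for a geometric distribution = 1/p = 100 / rate%
= 100 / 5
= 20.0

20.0 pulls


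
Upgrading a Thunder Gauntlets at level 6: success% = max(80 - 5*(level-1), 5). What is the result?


raw_rate = 80 - 5 * (6 - 1)
= 80 - 5 * 5
= 80 - 25
= 55
Apply floor: max(55, 5) = 55%

55%


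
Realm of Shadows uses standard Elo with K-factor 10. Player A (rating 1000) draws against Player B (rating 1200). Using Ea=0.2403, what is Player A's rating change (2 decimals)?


Elo update: delta = K * (S - Ea), where S = 0.5 (draws)
S - Ea = 0.5 - 0.2403 = 0.2597
Rating change = 10 * 0.2597
= 2.60

2.60 rating points


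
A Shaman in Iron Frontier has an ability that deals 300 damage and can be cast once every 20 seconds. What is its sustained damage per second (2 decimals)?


DPS = damage / cooldown
= 300 / 20
= 15.00

15.00 DPS


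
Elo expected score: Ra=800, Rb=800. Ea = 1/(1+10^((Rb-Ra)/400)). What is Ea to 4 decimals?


Elo expected score: Ea = 1/(1 + 10^((Rb-Ra)/400))
Rb - Ra = 800 - 800 = 0
(Rb-Ra)/400 = 0/400 = 0.0
10^0.0 = 1.0
Ea = 1/(1 + 1.0) = 1/2.0 = 0.5000

0.5000


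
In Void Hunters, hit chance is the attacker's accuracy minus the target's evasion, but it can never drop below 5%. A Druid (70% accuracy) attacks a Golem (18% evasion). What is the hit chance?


accuracy - evasion = 70 - 18 = 52
Apply floor: max(52, 5) = 52
Hit chance = 52%

52%


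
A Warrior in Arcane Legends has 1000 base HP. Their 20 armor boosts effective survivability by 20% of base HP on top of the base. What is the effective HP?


EHP = 1000 * (1 + 20/100)
= 1000 * (1 + 0.2)
= 1000 * 1.2
= 1200.0

1200.0 EHP


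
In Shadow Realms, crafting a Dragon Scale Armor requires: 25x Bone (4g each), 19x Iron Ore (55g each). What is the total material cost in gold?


Cost breakdown:
  Bone: 25 * 4 = 100
  Iron Ore: 19 * 55 = 1045
Total = 100 + 1045 = 1145

1145 gold


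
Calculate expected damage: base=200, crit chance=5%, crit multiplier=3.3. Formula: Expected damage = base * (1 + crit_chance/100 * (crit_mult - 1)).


E[dmg] = base * (1 + crit_chance * (crit_mult - 1))
cc as decimal = 5/100 = 0.05
cm - 1 = 3.3 - 1 = 2.3
Bonus factor = 0.05 * 2.3 = 0.115
Total multiplier = 1 + 0.115 = 1.115
Expected damage = 200 * 1.115 = 223.00

223.00 damage


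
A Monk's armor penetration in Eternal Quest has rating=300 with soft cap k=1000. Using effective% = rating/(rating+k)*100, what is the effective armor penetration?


effective% = rating / (rating + k) * 100
= 300 / (300 + 1000) * 100
= 300 / 1300 * 100
= 0.230769 * 100
= 23.08%

23.08%


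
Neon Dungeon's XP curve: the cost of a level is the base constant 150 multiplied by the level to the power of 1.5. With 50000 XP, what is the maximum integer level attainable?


XP = 150 * level^1.5, so level = (XP / 150)^(1/1.5)
= (50000 / 150)^(1/1.5)
= 333.3333^0.6667
= 48.075
Floor: level = 48

level 48


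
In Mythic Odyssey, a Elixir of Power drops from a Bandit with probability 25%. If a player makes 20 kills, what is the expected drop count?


Expected drops = kills * (drop_rate / 100)
= 20 * (25 / 100)
= 20 * 0.25
= 5.0

5.0 drops


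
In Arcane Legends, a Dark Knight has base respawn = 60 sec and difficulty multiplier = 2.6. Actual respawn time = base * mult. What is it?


Respawn time = base * multiplier
= 60 * 2.6
= 156.0 seconds

156.0 seconds


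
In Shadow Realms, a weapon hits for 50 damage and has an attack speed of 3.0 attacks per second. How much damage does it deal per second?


DPS = damage * attack_speed
= 50 * 3.0
= 150.0

150.0 DPS


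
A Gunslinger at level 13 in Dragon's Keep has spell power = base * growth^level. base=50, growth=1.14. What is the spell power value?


value = base * growth^level
= 50 * 1.14^13
= 50 * 5.492411
= 274.62

274.62 spell power


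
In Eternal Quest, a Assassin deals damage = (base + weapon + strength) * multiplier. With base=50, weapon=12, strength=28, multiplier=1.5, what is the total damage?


Sum base + weapon + str = 50 + 12 + 28 = 90
Multiply by 1.5:
90 * 1.5 = 135.0

135.0 damage


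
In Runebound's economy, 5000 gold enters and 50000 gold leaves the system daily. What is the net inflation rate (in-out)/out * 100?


Net gold = 5000 - 50000 = -45000
Inflation rate = net / sunk * 100 = -45000 / 50000 * 100
= -0.9 * 100
= -90.00%

-90.00%


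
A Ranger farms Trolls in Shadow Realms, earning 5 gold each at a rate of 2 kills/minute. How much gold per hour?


Gold per minute = 5 * 2 = 10
Gold per hour = 10 * 60 = 600

600 gold/hour


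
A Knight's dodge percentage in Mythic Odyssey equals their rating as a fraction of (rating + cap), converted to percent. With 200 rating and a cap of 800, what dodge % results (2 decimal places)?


dodge% = 200 / (200 + 800) * 100
= 200 / 1000 * 100
= 0.2 * 100
= 20.00%

20.00%


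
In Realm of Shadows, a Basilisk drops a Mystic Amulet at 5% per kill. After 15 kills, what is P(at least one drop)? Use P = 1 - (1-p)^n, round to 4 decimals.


P(at least one) = 1 - P(none) = 1 - (1-p)^n
p = 5/100 = 0.05
1 - p = 0.95
(1 - p)^15 = 0.95^15 = 0.463291
P(at least one) = 1 - 0.463291 = 0.5367

0.5367


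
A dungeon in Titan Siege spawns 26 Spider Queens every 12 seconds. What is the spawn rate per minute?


Spawns per minute = count * (60 / interval)
= 26 * (60 / 12)
= 26 * 5.0
= 130.0

130.0 per minute


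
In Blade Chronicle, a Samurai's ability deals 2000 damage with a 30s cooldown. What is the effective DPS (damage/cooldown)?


DPS = damage / cooldown
= 2000 / 30
= 66.67

66.67 DPS


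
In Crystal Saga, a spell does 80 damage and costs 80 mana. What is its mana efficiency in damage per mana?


Efficiency = damage / mana
= 80 / 80
= 1.00

1.00 dmg/mana


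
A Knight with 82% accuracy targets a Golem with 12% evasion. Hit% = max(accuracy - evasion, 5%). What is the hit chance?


accuracy - evasion = 82 - 12 = 70
Apply floor: max(70, 5) = 70
Hit chance = 70%

70%


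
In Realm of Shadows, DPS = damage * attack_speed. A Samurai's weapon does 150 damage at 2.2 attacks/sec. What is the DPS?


DPS = damage * attack_speed
= 150 * 2.2
= 330.0

330.0 DPS


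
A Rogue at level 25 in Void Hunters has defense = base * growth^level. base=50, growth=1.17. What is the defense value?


value = base * growth^level
= 50 * 1.17^25
= 50 * 50.657826
= 2532.89

2532.89 defense


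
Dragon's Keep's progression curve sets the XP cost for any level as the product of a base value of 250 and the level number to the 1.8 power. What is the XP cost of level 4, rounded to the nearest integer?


XP = 250 * level^1.8
Substitute level = 4:
XP = 250 * 4^1.8
= 250 * 12.1257
= 3031

3031 XP


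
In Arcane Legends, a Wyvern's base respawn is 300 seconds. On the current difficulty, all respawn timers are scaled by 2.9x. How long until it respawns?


Respawn time = base * multiplier
= 300 * 2.9
= 870.0 seconds

870.0 seconds


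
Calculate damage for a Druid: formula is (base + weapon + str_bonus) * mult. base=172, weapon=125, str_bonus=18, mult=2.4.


Sum base + weapon + str = 172 + 125 + 18 = 315
Multiply by 2.4:
315 * 2.4 = 756.0

756.0 damage


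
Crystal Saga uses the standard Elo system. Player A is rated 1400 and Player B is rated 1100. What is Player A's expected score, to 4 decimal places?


Elo expected score: Ea = 1/(1 + 10^((Rb-Ra)/400))
Rb - Ra = 1100 - 1400 = -300
(Rb-Ra)/400 = -300/400 = -0.75
10^-0.75 = 0.177828
Ea = 1/(1 + 0.177828) = 1/1.177828 = 0.8490

0.8490


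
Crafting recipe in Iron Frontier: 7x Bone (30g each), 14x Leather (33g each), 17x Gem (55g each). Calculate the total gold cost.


Cost breakdown:
  Bone: 7 * 30 = 210
  Leather: 14 * 33 = 462
  Gem: 17 * 55 = 935
Total = 210 + 462 + 935 = 1607

1607 gold


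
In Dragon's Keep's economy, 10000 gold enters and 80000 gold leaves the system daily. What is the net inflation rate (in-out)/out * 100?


Net gold = 10000 - 80000 = -70000
Inflation rate = net / sunk * 100 = -70000 / 80000 * 100
= -0.875 * 100
= -87.50%

-87.50%


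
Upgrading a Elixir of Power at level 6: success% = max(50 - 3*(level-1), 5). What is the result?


raw_rate = 50 - 3 * (6 - 1)
= 50 - 3 * 5
= 50 - 15
= 35
Apply floor: max(35, 5) = 35%

35%


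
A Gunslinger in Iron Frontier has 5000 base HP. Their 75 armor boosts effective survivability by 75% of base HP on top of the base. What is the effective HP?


EHP = 5000 * (1 + 75/100)
= 5000 * (1 + 0.75)
= 5000 * 1.75
= 8750.0

8750.0 EHP


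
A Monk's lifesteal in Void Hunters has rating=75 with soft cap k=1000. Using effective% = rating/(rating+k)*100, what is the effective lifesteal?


effective% = rating / (rating + k) * 100
= 75 / (75 + 1000) * 100
= 75 / 1075 * 100
= 0.069767 * 100
= 6.98%

6.98%


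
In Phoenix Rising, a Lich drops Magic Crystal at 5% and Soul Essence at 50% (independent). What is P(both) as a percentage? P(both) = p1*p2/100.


For independent events, P(both) = P(A) * P(B)
= 5% * 50%
= 250 / 100 %
= 2.5%

2.5%


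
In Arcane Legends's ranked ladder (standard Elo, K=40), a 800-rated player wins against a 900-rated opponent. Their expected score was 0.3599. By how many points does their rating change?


Elo update: delta = K * (S - Ea), where S = 1 (wins)
S - Ea = 1 - 0.3599 = 0.6401
Rating change = 40 * 0.6401
= 25.60

25.60 rating points


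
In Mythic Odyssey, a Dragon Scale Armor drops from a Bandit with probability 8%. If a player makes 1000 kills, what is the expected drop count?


Expected drops = kills * (drop_rate / 100)
= 1000 * (8 / 100)
= 1000 * 0.08
= 80.0

80.0 drops


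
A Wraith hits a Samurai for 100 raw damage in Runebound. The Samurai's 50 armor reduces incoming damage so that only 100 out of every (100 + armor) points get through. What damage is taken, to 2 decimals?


actual = 100 * 100 / (100 + 50)
= 100 * 100 / 150
= 10000 / 150
= 66.67

66.67 damage


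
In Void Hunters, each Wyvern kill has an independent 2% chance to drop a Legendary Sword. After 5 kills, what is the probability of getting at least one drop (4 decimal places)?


P(at least one) = 1 - P(none) = 1 - (1-p)^n
p = 2/100 = 0.02
1 - p = 0.98
(1 - p)^5 = 0.98^5 = 0.903921
P(at least one) = 1 - 0.903921 = 0.0961

0.0961


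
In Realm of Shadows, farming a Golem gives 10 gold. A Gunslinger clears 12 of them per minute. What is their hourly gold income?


Gold per minute = 10 * 12 = 120
Gold per hour = 120 * 60 = 7200

7200 gold/hour


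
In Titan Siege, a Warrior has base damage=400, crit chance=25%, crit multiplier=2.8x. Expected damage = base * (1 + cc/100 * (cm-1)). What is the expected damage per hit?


E[dmg] = base * (1 + crit_chance * (crit_mult - 1))
cc as decimal = 25/100 = 0.25
cm - 1 = 2.8 - 1 = 1.8
Bonus factor = 0.25 * 1.8 = 0.45
Total multiplier = 1 + 0.45 = 1.45
Expected damage = 400 * 1.45 = 580.00

580.00 damage


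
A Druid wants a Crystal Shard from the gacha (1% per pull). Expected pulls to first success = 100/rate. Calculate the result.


Expected pulls for a geometric distribution = 1/p = 100 / rate%
= 100 / 1
= 100.0

100.0 pulls


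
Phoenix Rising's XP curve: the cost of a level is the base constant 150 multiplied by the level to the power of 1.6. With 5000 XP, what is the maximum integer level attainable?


XP = 150 * level^1.6, so level = (XP / 150)^(1/1.6)
= (5000 / 150)^(1/1.6)
= 33.3333^0.625
= 8.9495
Floor: level = 8

level 8


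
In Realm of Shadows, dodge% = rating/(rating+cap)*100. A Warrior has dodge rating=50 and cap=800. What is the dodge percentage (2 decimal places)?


dodge% = 50 / (50 + 800) * 100
= 50 / 850 * 100
= 0.058824 * 100
= 5.88%

5.88%


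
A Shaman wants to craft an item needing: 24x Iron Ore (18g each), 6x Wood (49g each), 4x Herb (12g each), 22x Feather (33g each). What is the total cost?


Cost breakdown:
  Iron Ore: 24 * 18 = 432
  Wood: 6 * 49 = 294
  Herb: 4 * 12 = 48
  Feather: 22 * 33 = 726
Total = 432 + 294 + 48 + 726 = 1500

1500 gold


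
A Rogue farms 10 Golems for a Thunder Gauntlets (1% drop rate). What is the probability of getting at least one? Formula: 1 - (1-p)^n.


P(at least one) = 1 - P(none) = 1 - (1-p)^n
p = 1/100 = 0.01
1 - p = 0.99
(1 - p)^10 = 0.99^10 = 0.904382
P(at least one) = 1 - 0.904382 = 0.0956

0.0956


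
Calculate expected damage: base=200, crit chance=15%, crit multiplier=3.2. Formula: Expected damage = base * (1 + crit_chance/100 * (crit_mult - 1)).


E[dmg] = base * (1 + crit_chance * (crit_mult - 1))
cc as decimal = 15/100 = 0.15
cm - 1 = 3.2 - 1 = 2.2
Bonus factor = 0.15 * 2.2 = 0.33
Total multiplier = 1 + 0.33 = 1.33
Expected damage = 200 * 1.33 = 266.00

266.00 damage


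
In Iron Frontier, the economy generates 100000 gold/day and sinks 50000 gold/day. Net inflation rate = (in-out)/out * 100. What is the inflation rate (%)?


Net gold = 100000 - 50000 = 50000
Inflation rate = net / sunk * 100 = 50000 / 50000 * 100
= 1.0 * 100
= 100.00%

100.00%


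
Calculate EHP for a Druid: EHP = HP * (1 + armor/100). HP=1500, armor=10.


EHP = 1500 * (1 + 10/100)
= 1500 * (1 + 0.1)
= 1500 * 1.1
= 1650.0

1650.0 EHP


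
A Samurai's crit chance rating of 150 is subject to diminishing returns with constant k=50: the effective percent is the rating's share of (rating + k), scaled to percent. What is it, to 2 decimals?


effective% = rating / (rating + k) * 100
= 150 / (150 + 50) * 100
= 150 / 200 * 100
= 0.75 * 100
= 75.00%

75.00%


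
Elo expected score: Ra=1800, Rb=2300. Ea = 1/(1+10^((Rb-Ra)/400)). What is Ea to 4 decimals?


Elo expected score: Ea = 1/(1 + 10^((Rb-Ra)/400))
Rb - Ra = 2300 - 1800 = 500
(Rb-Ra)/400 = 500/400 = 1.25
10^1.25 = 17.782794
Ea = 1/(1 + 17.782794) = 1/18.782794 = 0.0532

0.0532


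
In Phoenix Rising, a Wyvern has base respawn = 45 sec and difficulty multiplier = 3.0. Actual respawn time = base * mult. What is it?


Respawn time = base * multiplier
= 45 * 3.0
= 135.0 seconds

135.0 seconds


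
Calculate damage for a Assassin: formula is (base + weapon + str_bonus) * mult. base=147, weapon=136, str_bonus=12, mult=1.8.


Sum base + weapon + str = 147 + 136 + 12 = 295
Multiply by 1.8:
295 * 1.8 = 531.0

531.0 damage


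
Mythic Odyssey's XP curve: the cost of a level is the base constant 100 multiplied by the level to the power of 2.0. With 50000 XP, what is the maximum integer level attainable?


XP = 100 * level^2.0, so level = (XP / 100)^(1/2.0)
= (50000 / 100)^(1/2.0)
= 500.0^0.5
= 22.3607
Floor: level = 22

level 22


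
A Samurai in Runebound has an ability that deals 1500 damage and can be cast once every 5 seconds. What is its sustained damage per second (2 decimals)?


DPS = damage / cooldown
= 1500 / 5
= 300.00

300.00 DPS


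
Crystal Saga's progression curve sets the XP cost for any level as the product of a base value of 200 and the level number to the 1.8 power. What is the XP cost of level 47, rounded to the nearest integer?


XP = 200 * level^1.8
Substitute level = 47:
XP = 200 * 47^1.8
= 200 * 1022.7657
= 204553

204553 XP


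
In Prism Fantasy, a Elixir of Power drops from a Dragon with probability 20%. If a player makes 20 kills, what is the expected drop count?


Expected drops = kills * (drop_rate / 100)
= 20 * (20 / 100)
= 20 * 0.2
= 4.0

4.0 drops


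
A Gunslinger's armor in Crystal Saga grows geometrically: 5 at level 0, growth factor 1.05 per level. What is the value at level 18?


value = base * growth^level
= 5 * 1.05^18
= 5 * 2.406619
= 12.03

12.03 armor


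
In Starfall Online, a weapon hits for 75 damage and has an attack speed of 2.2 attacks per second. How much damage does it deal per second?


DPS = damage * attack_speed
= 75 * 2.2
= 165.0

165.0 DPS


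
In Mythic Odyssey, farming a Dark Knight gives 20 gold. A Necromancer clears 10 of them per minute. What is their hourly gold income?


Gold per minute = 20 * 10 = 200
Gold per hour = 200 * 60 = 12000

12000 gold/hour


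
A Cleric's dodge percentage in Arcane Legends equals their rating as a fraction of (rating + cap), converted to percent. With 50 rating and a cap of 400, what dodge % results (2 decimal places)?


dodge% = 50 / (50 + 400) * 100
= 50 / 450 * 100
= 0.111111 * 100
= 11.11%

11.11%


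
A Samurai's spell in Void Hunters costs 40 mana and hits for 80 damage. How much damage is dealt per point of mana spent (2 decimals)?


Efficiency = damage / mana
= 80 / 40
= 2.00

2.00 dmg/mana


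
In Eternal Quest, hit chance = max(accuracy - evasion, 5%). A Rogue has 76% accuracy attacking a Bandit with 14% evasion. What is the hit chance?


accuracy - evasion = 76 - 14 = 62
Apply floor: max(62, 5) = 62
Hit chance = 62%

62%


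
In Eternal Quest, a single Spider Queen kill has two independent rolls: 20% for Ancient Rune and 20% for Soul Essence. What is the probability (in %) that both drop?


For independent events, P(both) = P(A) * P(B)
= 20% * 20%
= 400 / 100 %
= 4.0%

4.0%


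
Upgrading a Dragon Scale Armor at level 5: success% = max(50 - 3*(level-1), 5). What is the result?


raw_rate = 50 - 3 * (5 - 1)
= 50 - 3 * 4
= 50 - 12
= 38
Apply floor: max(38, 5) = 38%

38%


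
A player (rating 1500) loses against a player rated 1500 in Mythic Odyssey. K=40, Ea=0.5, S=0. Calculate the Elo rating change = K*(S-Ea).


Elo update: delta = K * (S - Ea), where S = 0 (loses)
S - Ea = 0 - 0.5 = -0.5
Rating change = 40 * -0.5
= -20.00

-20.00 rating points


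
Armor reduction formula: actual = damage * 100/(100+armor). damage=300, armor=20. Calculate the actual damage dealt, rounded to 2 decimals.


actual = 300 * 100 / (100 + 20)
= 300 * 100 / 120
= 30000 / 120
= 250.00

250.00 damage


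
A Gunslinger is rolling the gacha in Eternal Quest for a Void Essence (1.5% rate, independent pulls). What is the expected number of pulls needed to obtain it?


Expected pulls for a geometric distribution = 1/p = 100 / rate%
= 100 / 1.5
= 66.67

66.67 pulls


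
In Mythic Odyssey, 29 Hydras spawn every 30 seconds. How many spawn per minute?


Spawns per minute = count * (60 / interval)
= 29 * (60 / 30)
= 29 * 2.0
= 58.0

58.0 per minute


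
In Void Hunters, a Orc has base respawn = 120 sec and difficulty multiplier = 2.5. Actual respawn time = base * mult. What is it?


Respawn time = base * multiplier
= 120 * 2.5
= 300.0 seconds

300.0 seconds


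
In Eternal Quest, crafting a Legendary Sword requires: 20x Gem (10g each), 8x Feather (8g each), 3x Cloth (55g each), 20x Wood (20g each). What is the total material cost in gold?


Cost breakdown:
  Gem: 20 * 10 = 200
  Feather: 8 * 8 = 64
  Cloth: 3 * 55 = 165
  Wood: 20 * 20 = 400
Total = 200 + 64 + 165 + 400 = 829

829 gold


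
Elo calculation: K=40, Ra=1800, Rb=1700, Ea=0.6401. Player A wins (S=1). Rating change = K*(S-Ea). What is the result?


Elo update: delta = K * (S - Ea), where S = 1 (wins)
S - Ea = 1 - 0.6401 = 0.3599
Rating change = 40 * 0.3599
= 14.40

14.40 rating points


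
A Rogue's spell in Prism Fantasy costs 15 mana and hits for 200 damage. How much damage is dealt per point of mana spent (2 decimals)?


Efficiency = damage / mana
= 200 / 15
= 13.33

13.33 dmg/mana


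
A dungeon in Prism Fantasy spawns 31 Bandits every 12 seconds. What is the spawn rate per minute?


Spawns per minute = count * (60 / interval)
= 31 * (60 / 12)
= 31 * 5.0
= 155.0

155.0 per minute


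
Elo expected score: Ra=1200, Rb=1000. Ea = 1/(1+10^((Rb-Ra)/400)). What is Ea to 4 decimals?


Elo expected score: Ea = 1/(1 + 10^((Rb-Ra)/400))
Rb - Ra = 1000 - 1200 = -200
(Rb-Ra)/400 = -200/400 = -0.5
10^-0.5 = 0.316228
Ea = 1/(1 + 0.316228) = 1/1.316228 = 0.7597

0.7597


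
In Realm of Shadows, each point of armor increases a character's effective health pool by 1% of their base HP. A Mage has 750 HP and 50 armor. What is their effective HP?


EHP = 750 * (1 + 50/100)
= 750 * (1 + 0.5)
= 750 * 1.5
= 1125.0

1125.0 EHP


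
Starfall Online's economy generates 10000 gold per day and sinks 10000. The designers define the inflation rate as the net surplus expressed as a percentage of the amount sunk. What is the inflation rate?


Net gold = 10000 - 10000 = 0
Inflation rate = net / sunk * 100 = 0 / 10000 * 100
= 0.0 * 100
= 0.00%

0.00%


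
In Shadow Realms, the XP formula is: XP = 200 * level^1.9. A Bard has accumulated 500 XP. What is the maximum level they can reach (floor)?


XP = 200 * level^1.9, so level = (XP / 200)^(1/1.9)
= (500 / 200)^(1/1.9)
= 2.5^0.5263
= 1.6197
Floor: level = 1

level 1


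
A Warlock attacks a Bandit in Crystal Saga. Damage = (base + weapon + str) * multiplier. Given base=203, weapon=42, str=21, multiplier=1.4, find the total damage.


Sum base + weapon + str = 203 + 42 + 21 = 266
Multiply by 1.4:
266 * 1.4 = 372.4

372.4 damage


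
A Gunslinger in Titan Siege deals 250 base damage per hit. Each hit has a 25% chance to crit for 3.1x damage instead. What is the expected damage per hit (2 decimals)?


E[dmg] = base * (1 + crit_chance * (crit_mult - 1))
cc as decimal = 25/100 = 0.25
cm - 1 = 3.1 - 1 = 2.1
Bonus factor = 0.25 * 2.1 = 0.525
Total multiplier = 1 + 0.525 = 1.525
Expected damage = 250 * 1.525 = 381.25

381.25 damage


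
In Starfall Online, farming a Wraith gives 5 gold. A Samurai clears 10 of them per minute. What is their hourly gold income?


Gold per minute = 5 * 10 = 50
Gold per hour = 50 * 60 = 3000

3000 gold/hour


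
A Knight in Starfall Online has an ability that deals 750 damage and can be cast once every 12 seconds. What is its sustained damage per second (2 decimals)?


DPS = damage / cooldown
= 750 / 12
= 62.50

62.50 DPS


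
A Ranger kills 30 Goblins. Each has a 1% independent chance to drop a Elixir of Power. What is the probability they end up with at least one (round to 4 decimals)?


P(at least one) = 1 - P(none) = 1 - (1-p)^n
p = 1/100 = 0.01
1 - p = 0.99
(1 - p)^30 = 0.99^30 = 0.739700
P(at least one) = 1 - 0.739700 = 0.2603

0.2603


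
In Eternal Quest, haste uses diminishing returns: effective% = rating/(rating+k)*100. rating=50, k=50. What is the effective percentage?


effective% = rating / (rating + k) * 100
= 50 / (50 + 50) * 100
= 50 / 100 * 100
= 0.5 * 100
= 50.00%

50.00%


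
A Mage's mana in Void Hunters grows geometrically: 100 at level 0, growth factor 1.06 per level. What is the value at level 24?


value = base * growth^level
= 100 * 1.06^24
= 100 * 4.048935
= 404.89

404.89 mana


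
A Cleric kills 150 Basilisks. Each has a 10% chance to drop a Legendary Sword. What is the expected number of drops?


Expected drops = kills * (drop_rate / 100)
= 150 * (10 / 100)
= 150 * 0.1
= 15.0

15.0 drops


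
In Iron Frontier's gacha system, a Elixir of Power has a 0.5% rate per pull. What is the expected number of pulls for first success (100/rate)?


Expected pulls for a geometric distribution = 1/p = 100 / rate%
= 100 / 0.5
= 200.0

200.0 pulls


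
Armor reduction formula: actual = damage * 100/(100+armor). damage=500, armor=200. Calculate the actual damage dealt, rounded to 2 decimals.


actual = 500 * 100 / (100 + 200)
= 500 * 100 / 300
= 50000 / 300
= 166.67

166.67 damage


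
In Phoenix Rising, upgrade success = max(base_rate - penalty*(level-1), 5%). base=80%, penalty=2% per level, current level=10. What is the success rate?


raw_rate = 80 - 2 * (10 - 1)
= 80 - 2 * 9
= 80 - 18
= 62
Apply floor: max(62, 5) = 62%

62%


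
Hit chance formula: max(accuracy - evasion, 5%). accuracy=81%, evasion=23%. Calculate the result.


accuracy - evasion = 81 - 23 = 58
Apply floor: max(58, 5) = 58
Hit chance = 58%

58%


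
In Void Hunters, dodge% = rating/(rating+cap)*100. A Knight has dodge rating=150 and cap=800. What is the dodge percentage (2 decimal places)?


dodge% = 150 / (150 + 800) * 100
= 150 / 950 * 100
= 0.157895 * 100
= 15.79%

15.79%


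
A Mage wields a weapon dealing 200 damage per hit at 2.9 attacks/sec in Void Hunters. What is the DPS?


DPS = damage * attack_speed
= 200 * 2.9
= 580.0

580.0 DPS


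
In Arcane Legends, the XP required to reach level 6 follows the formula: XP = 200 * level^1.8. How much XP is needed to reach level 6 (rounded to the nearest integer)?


XP = 200 * level^1.8
Substitute level = 6:
XP = 200 * 6^1.8
= 200 * 25.1578
= 5032

5032 XP


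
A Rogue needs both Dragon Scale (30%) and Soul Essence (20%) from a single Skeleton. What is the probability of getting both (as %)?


For independent events, P(both) = P(A) * P(B)
= 30% * 20%
= 600 / 100 %
= 6.0%

6.0%


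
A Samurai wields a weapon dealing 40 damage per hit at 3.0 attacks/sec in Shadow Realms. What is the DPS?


DPS = damage * attack_speed
= 40 * 3.0
= 120.0

120.0 DPS


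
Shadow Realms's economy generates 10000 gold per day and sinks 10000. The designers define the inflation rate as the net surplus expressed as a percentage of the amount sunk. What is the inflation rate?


Net gold = 10000 - 10000 = 0
Inflation rate = net / sunk * 100 = 0 / 10000 * 100
= 0.0 * 100
= 0.00%

0.00%


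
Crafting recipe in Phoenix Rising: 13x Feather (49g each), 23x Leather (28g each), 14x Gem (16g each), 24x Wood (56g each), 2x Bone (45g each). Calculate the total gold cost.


Cost breakdown:
  Feather: 13 * 49 = 637
  Leather: 23 * 28 = 644
  Gem: 14 * 16 = 224
  Wood: 24 * 56 = 1344
  Bone: 2 * 45 = 90
Total = 637 + 644 + 224 + 1344 + 90 = 2939

2939 gold


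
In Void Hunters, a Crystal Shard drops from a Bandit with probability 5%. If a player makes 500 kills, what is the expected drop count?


Expected drops = kills * (drop_rate / 100)
= 500 * (5 / 100)
= 500 * 0.05
= 25.0

25.0 drops


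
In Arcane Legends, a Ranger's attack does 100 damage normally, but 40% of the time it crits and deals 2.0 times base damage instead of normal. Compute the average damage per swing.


E[dmg] = base * (1 + crit_chance * (crit_mult - 1))
cc as decimal = 40/100 = 0.4
cm - 1 = 2.0 - 1 = 1.0
Bonus factor = 0.4 * 1.0 = 0.4
Total multiplier = 1 + 0.4 = 1.4
Expected damage = 100 * 1.4 = 140.00

140.00 damage


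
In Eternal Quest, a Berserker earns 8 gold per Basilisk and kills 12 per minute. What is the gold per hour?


Gold per minute = 8 * 12 = 96
Gold per hour = 96 * 60 = 5760

5760 gold/hour


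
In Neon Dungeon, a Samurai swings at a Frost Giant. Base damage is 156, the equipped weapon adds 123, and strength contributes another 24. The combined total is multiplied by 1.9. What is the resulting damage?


Sum base + weapon + str = 156 + 123 + 24 = 303
Multiply by 1.9:
303 * 1.9 = 575.7

575.7 damage


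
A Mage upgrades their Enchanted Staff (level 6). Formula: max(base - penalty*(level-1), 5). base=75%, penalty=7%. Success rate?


raw_rate = 75 - 7 * (6 - 1)
= 75 - 7 * 5
= 75 - 35
= 40
Apply floor: max(40, 5) = 40%

40%


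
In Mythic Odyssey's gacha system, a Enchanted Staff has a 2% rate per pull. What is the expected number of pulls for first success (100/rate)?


Expected pulls for a geometric distribution = 1/p = 100 / rate%
= 100 / 2
= 50.0

50.0 pulls


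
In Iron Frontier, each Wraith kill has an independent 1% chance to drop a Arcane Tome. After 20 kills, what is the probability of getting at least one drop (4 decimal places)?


P(at least one) = 1 - P(none) = 1 - (1-p)^n
p = 1/100 = 0.01
1 - p = 0.99
(1 - p)^20 = 0.99^20 = 0.817907
P(at least one) = 1 - 0.817907 = 0.1821

0.1821


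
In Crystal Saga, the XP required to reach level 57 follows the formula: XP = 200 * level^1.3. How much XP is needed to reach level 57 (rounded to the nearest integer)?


XP = 200 * level^1.3
Substitute level = 57:
XP = 200 * 57^1.3
= 200 * 191.7067
= 38341

38341 XP


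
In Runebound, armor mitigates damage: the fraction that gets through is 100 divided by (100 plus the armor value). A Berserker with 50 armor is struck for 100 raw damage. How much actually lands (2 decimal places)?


actual = 100 * 100 / (100 + 50)
= 100 * 100 / 150
= 10000 / 150
= 66.67

66.67 damage


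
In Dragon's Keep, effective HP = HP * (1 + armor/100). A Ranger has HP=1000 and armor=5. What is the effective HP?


EHP = 1000 * (1 + 5/100)
= 1000 * (1 + 0.05)
= 1000 * 1.05
= 1050.0

1050.0 EHP


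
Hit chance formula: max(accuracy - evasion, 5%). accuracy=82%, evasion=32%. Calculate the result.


accuracy - evasion = 82 - 32 = 50
Apply floor: max(50, 5) = 50
Hit chance = 50%

50%


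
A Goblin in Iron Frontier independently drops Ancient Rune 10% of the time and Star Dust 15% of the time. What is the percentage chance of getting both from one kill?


For independent events, P(both) = P(A) * P(B)
= 10% * 15%
= 150 / 100 %
= 1.5%

1.5%


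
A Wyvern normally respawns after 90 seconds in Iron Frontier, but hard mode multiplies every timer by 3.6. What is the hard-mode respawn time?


Respawn time = base * multiplier
= 90 * 3.6
= 324.0 seconds

324.0 seconds


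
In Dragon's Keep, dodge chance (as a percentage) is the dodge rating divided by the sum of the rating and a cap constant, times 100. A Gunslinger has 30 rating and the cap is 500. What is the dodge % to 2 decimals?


dodge% = 30 / (30 + 500) * 100
= 30 / 530 * 100
= 0.056604 * 100
= 5.66%

5.66%


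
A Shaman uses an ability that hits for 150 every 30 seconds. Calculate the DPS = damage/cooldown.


DPS = damage / cooldown
= 150 / 30
= 5.00

5.00 DPS


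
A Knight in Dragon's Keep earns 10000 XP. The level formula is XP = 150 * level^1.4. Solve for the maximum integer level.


XP = 150 * level^1.4, so level = (XP / 150)^(1/1.4)
= (10000 / 150)^(1/1.4)
= 66.6667^0.7143
= 20.0813
Floor: level = 20

level 20


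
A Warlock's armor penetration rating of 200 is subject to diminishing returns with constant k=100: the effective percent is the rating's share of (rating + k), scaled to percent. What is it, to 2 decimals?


effective% = rating / (rating + k) * 100
= 200 / (200 + 100) * 100
= 200 / 300 * 100
= 0.666667 * 100
= 66.67%

66.67%


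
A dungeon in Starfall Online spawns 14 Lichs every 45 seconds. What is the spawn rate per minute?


Spawns per minute = count * (60 / interval)
= 14 * (60 / 45)
= 14 * 1.3333
= 18.67

18.67 per minute


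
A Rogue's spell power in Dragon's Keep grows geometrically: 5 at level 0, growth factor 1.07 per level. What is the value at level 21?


value = base * growth^level
= 5 * 1.07^21
= 5 * 4.140562
= 20.70

20.70 spell power


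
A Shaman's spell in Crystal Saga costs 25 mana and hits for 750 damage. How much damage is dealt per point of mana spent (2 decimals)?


Efficiency = damage / mana
= 750 / 25
= 30.00

30.00 dmg/mana


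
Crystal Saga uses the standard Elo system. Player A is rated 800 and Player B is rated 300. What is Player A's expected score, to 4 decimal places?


Elo expected score: Ea = 1/(1 + 10^((Rb-Ra)/400))
Rb - Ra = 300 - 800 = -500
(Rb-Ra)/400 = -500/400 = -1.25
10^-1.25 = 0.056234
Ea = 1/(1 + 0.056234) = 1/1.056234 = 0.9468

0.9468


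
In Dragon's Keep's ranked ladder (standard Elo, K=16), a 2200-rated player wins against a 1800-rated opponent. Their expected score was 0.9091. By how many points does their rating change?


Elo update: delta = K * (S - Ea), where S = 1 (wins)
S - Ea = 1 - 0.9091 = 0.0909
Rating change = 16 * 0.0909
= 1.45

1.45 rating points
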